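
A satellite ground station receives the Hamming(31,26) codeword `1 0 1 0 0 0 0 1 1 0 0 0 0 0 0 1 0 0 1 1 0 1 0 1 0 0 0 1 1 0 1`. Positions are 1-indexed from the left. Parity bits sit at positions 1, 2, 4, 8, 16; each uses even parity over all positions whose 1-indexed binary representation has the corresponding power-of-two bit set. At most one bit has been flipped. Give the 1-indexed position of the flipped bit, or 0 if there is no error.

s1: b1⊕b3⊕b5⊕b7⊕b9⊕b11⊕b13⊕b15⊕b17⊕b19⊕b21⊕b23⊕b25⊕b27⊕b29⊕b31 = 1⊕1⊕0⊕0⊕1⊕0⊕0⊕0⊕0⊕1⊕0⊕0⊕0⊕0⊕1⊕1 = 0
s2: b2⊕b3⊕b6⊕b7⊕b10⊕b11⊕b14⊕b15⊕b18⊕b19⊕b22⊕b23⊕b26⊕b27⊕b30⊕b31 = 0⊕1⊕0⊕0⊕0⊕0⊕0⊕0⊕0⊕1⊕1⊕0⊕0⊕0⊕0⊕1 = 0
s4: b4⊕b5⊕b6⊕b7⊕b12⊕b13⊕b14⊕b15⊕b20⊕b21⊕b22⊕b23⊕b28⊕b29⊕b30⊕b31 = 0⊕0⊕0⊕0⊕0⊕0⊕0⊕0⊕1⊕0⊕1⊕0⊕1⊕1⊕0⊕1 = 1
s8: b8⊕b9⊕b10⊕b11⊕b12⊕b13⊕b14⊕b15⊕b24⊕b25⊕b26⊕b27⊕b28⊕b29⊕b30⊕b31 = 1⊕1⊕0⊕0⊕0⊕0⊕0⊕0⊕1⊕0⊕0⊕0⊕1⊕1⊕0⊕1 = 0
s16: b16⊕b17⊕b18⊕b19⊕b20⊕b21⊕b22⊕b23⊕b24⊕b25⊕b26⊕b27⊕b28⊕b29⊕b30⊕b31 = 1⊕0⊕0⊕1⊕1⊕0⊕1⊕0⊕1⊕0⊕0⊕0⊕1⊕1⊕0⊕1 = 0
Syndrome (s16...s1) = 00100 → position 4.

4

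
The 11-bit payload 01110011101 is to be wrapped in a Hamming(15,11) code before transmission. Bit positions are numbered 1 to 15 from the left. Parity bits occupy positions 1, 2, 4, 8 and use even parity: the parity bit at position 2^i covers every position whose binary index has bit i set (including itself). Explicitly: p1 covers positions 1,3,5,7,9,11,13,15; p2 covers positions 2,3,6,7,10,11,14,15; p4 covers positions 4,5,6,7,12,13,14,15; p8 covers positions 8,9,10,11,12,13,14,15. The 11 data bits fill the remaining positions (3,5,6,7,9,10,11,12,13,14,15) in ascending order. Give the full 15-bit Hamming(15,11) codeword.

100011100011101

Place data bits at non-power-of-two positions: b3=0, b5=1, b6=1, b7=1, b9=0, b10=0, b11=1, b12=1, b13=1, b14=0, b15=1.
p1 = XOR of data positions {3,5,7,9,11,13,15} = 0⊕1⊕1⊕0⊕1⊕1⊕1 = 1
p2 = XOR of data positions {3,6,7,10,11,14,15} = 0⊕1⊕1⊕0⊕1⊕0⊕1 = 0
p4 = XOR of data positions {5,6,7,12,13,14,15} = 1⊕1⊕1⊕1⊕1⊕0⊕1 = 0
p8 = XOR of data positions {9,10,11,12,13,14,15} = 0⊕0⊕1⊕1⊕1⊕0⊕1 = 0
Codeword b1..b15 = 100011100011101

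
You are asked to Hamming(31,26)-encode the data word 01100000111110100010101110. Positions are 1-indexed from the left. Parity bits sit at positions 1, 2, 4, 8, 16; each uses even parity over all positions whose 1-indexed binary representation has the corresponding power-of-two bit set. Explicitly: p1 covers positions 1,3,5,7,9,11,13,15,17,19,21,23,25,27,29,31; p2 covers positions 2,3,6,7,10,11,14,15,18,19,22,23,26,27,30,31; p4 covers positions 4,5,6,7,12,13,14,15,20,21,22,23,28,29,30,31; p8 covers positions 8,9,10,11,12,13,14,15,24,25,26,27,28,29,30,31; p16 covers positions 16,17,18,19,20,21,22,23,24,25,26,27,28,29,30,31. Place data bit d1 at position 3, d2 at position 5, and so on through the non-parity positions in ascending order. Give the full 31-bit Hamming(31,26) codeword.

Place data bits at non-power-of-two positions: b3=0, b5=1, b6=1, b7=0, b9=0, b10=0, b11=0, b12=0, b13=1, b14=1, b15=1, b17=1, b18=1, b19=0, b20=1, b21=0, b22=0, b23=0, b24=1, b25=0, b26=1, b27=0, b28=1, b29=1, b30=1, b31=0.
p1 = XOR of data positions {3,5,7,9,11,13,15,17,19,21,23,25,27,29,31} = 0⊕1⊕0⊕0⊕0⊕1⊕1⊕1⊕0⊕0⊕0⊕0⊕0⊕1⊕0 = 1
p2 = XOR of data positions {3,6,7,10,11,14,15,18,19,22,23,26,27,30,31} = 0⊕1⊕0⊕0⊕0⊕1⊕1⊕1⊕0⊕0⊕0⊕1⊕0⊕1⊕0 = 0
p4 = XOR of data positions {5,6,7,12,13,14,15,20,21,22,23,28,29,30,31} = 1⊕1⊕0⊕0⊕1⊕1⊕1⊕1⊕0⊕0⊕0⊕1⊕1⊕1⊕0 = 1
p8 = XOR of data positions {9,10,11,12,13,14,15,24,25,26,27,28,29,30,31} = 0⊕0⊕0⊕0⊕1⊕1⊕1⊕1⊕0⊕1⊕0⊕1⊕1⊕1⊕0 = 0
p16 = XOR of data positions {17,18,19,20,21,22,23,24,25,26,27,28,29,30,31} = 1⊕1⊕0⊕1⊕0⊕0⊕0⊕1⊕0⊕1⊕0⊕1⊕1⊕1⊕0 = 0
Codeword b1..b31 = 1001110000001110110100010101110

1001110000001110110100010101110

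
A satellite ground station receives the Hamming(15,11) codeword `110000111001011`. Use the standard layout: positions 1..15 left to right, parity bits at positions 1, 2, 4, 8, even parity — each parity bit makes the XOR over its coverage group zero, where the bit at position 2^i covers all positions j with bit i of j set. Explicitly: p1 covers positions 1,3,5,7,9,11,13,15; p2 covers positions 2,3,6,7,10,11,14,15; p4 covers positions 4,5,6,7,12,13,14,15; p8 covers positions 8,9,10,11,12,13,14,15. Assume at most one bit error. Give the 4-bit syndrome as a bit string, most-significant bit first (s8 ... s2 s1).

s1: b1⊕b3⊕b5⊕b7⊕b9⊕b11⊕b13⊕b15 = 1⊕0⊕0⊕1⊕1⊕0⊕0⊕1 = 0
s2: b2⊕b3⊕b6⊕b7⊕b10⊕b11⊕b14⊕b15 = 1⊕0⊕0⊕1⊕0⊕0⊕1⊕1 = 0
s4: b4⊕b5⊕b6⊕b7⊕b12⊕b13⊕b14⊕b15 = 0⊕0⊕0⊕1⊕1⊕0⊕1⊕1 = 0
s8: b8⊕b9⊕b10⊕b11⊕b12⊕b13⊕b14⊕b15 = 1⊕1⊕0⊕0⊕1⊕0⊕1⊕1 = 1
Syndrome (s8...s1) = 1000 → position 8.

1000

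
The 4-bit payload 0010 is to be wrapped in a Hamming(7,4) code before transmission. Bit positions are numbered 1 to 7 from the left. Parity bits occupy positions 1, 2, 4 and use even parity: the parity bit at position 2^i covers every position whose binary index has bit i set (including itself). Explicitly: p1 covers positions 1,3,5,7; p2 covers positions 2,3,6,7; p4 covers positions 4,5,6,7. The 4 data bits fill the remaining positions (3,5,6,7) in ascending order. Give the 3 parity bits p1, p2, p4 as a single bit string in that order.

011

Place data bits at non-power-of-two positions: b3=0, b5=0, b6=1, b7=0.
p1 = XOR of data positions {3,5,7} = 0⊕0⊕0 = 0
p2 = XOR of data positions {3,6,7} = 0⊕1⊕0 = 1
p4 = XOR of data positions {5,6,7} = 0⊕1⊕0 = 1
Parity bits p1,p2,p4 = 011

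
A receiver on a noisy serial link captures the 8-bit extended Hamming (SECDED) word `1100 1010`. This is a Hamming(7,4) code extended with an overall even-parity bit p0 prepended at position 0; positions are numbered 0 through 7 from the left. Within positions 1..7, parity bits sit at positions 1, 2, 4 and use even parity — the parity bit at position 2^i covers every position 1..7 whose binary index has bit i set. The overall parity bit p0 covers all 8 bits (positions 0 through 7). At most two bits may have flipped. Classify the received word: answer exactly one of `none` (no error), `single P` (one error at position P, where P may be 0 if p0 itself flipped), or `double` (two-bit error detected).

s1: b1⊕b3⊕b5⊕b7 = 1⊕0⊕0⊕0 = 1
s2: b2⊕b3⊕b6⊕b7 = 0⊕0⊕1⊕0 = 1
s4: b4⊕b5⊕b6⊕b7 = 1⊕0⊕1⊕0 = 0
Syndrome (s4...s1) = 011 → position 3.
Overall parity (XOR of all 8 bits, including p0): 1⊕1⊕0⊕0⊕1⊕0⊕1⊕0 = 0
Overall=0, syndrome position=3 → double-bit error detected (uncorrectable).

double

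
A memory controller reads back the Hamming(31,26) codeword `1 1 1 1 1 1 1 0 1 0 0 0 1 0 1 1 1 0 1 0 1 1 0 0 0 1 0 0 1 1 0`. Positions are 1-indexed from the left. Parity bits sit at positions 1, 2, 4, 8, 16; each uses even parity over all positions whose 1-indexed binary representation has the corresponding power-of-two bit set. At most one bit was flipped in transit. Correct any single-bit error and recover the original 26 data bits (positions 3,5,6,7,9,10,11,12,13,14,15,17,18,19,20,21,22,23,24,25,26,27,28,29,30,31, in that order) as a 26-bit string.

01111000101101011000100110

s1: b1⊕b3⊕b5⊕b7⊕b9⊕b11⊕b13⊕b15⊕b17⊕b19⊕b21⊕b23⊕b25⊕b27⊕b29⊕b31 = 1⊕1⊕1⊕1⊕1⊕0⊕1⊕1⊕1⊕1⊕1⊕0⊕0⊕0⊕1⊕0 = 1
s2: b2⊕b3⊕b6⊕b7⊕b10⊕b11⊕b14⊕b15⊕b18⊕b19⊕b22⊕b23⊕b26⊕b27⊕b30⊕b31 = 1⊕1⊕1⊕1⊕0⊕0⊕0⊕1⊕0⊕1⊕1⊕0⊕1⊕0⊕1⊕0 = 1
s4: b4⊕b5⊕b6⊕b7⊕b12⊕b13⊕b14⊕b15⊕b20⊕b21⊕b22⊕b23⊕b28⊕b29⊕b30⊕b31 = 1⊕1⊕1⊕1⊕0⊕1⊕0⊕1⊕0⊕1⊕1⊕0⊕0⊕1⊕1⊕0 = 0
s8: b8⊕b9⊕b10⊕b11⊕b12⊕b13⊕b14⊕b15⊕b24⊕b25⊕b26⊕b27⊕b28⊕b29⊕b30⊕b31 = 0⊕1⊕0⊕0⊕0⊕1⊕0⊕1⊕0⊕0⊕1⊕0⊕0⊕1⊕1⊕0 = 0
s16: b16⊕b17⊕b18⊕b19⊕b20⊕b21⊕b22⊕b23⊕b24⊕b25⊕b26⊕b27⊕b28⊕b29⊕b30⊕b31 = 1⊕1⊕0⊕1⊕0⊕1⊕1⊕0⊕0⊕0⊕1⊕0⊕0⊕1⊕1⊕0 = 0
Syndrome (s16...s1) = 00011 → position 3.
Flip bit 3: corrected codeword = 1101111010001011101011000100110
Data bits at positions 3,5,6,7,9,10,11,12,13,14,15,17,18,19,20,21,22,23,24,25,26,27,28,29,30,31: 01111000101101011000100110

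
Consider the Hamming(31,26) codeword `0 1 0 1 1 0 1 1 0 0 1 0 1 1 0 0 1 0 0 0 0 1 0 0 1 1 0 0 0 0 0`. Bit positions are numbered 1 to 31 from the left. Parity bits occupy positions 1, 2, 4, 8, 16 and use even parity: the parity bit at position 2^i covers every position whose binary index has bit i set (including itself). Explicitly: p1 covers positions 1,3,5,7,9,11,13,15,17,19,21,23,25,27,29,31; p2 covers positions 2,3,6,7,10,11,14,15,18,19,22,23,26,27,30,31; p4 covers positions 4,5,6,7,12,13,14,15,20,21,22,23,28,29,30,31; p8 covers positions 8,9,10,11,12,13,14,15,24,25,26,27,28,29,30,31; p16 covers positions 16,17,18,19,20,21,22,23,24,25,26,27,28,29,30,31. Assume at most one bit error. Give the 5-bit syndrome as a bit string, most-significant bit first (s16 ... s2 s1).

00000

s1: b1⊕b3⊕b5⊕b7⊕b9⊕b11⊕b13⊕b15⊕b17⊕b19⊕b21⊕b23⊕b25⊕b27⊕b29⊕b31 = 0⊕0⊕1⊕1⊕0⊕1⊕1⊕0⊕1⊕0⊕0⊕0⊕1⊕0⊕0⊕0 = 0
s2: b2⊕b3⊕b6⊕b7⊕b10⊕b11⊕b14⊕b15⊕b18⊕b19⊕b22⊕b23⊕b26⊕b27⊕b30⊕b31 = 1⊕0⊕0⊕1⊕0⊕1⊕1⊕0⊕0⊕0⊕1⊕0⊕1⊕0⊕0⊕0 = 0
s4: b4⊕b5⊕b6⊕b7⊕b12⊕b13⊕b14⊕b15⊕b20⊕b21⊕b22⊕b23⊕b28⊕b29⊕b30⊕b31 = 1⊕1⊕0⊕1⊕0⊕1⊕1⊕0⊕0⊕0⊕1⊕0⊕0⊕0⊕0⊕0 = 0
s8: b8⊕b9⊕b10⊕b11⊕b12⊕b13⊕b14⊕b15⊕b24⊕b25⊕b26⊕b27⊕b28⊕b29⊕b30⊕b31 = 1⊕0⊕0⊕1⊕0⊕1⊕1⊕0⊕0⊕1⊕1⊕0⊕0⊕0⊕0⊕0 = 0
s16: b16⊕b17⊕b18⊕b19⊕b20⊕b21⊕b22⊕b23⊕b24⊕b25⊕b26⊕b27⊕b28⊕b29⊕b30⊕b31 = 0⊕1⊕0⊕0⊕0⊕0⊕1⊕0⊕0⊕1⊕1⊕0⊕0⊕0⊕0⊕0 = 0
Syndrome (s16...s1) = 00000 → position 0 (no error).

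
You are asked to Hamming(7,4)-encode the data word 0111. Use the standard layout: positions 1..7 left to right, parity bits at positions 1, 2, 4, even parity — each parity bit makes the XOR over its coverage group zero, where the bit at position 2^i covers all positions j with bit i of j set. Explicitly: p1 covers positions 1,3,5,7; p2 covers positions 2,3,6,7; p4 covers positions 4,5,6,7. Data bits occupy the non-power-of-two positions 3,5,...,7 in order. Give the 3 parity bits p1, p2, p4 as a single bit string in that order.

001

Place data bits at non-power-of-two positions: b3=0, b5=1, b6=1, b7=1.
p1 = XOR of data positions {3,5,7} = 0⊕1⊕1 = 0
p2 = XOR of data positions {3,6,7} = 0⊕1⊕1 = 0
p4 = XOR of data positions {5,6,7} = 1⊕1⊕1 = 1
Parity bits p1,p2,p4 = 001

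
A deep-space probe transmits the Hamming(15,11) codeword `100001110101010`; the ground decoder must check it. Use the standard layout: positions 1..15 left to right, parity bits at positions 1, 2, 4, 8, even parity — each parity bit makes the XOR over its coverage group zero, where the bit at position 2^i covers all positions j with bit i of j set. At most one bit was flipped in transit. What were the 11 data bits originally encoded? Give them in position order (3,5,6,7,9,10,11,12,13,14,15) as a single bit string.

00110101010

s1: b1⊕b3⊕b5⊕b7⊕b9⊕b11⊕b13⊕b15 = 1⊕0⊕0⊕1⊕0⊕0⊕0⊕0 = 0
s2: b2⊕b3⊕b6⊕b7⊕b10⊕b11⊕b14⊕b15 = 0⊕0⊕1⊕1⊕1⊕0⊕1⊕0 = 0
s4: b4⊕b5⊕b6⊕b7⊕b12⊕b13⊕b14⊕b15 = 0⊕0⊕1⊕1⊕1⊕0⊕1⊕0 = 0
s8: b8⊕b9⊕b10⊕b11⊕b12⊕b13⊕b14⊕b15 = 1⊕0⊕1⊕0⊕1⊕0⊕1⊕0 = 0
Syndrome (s8...s1) = 0000 → position 0 (no error).
No correction needed.
Data bits at positions 3,5,6,7,9,10,11,12,13,14,15: 00110101010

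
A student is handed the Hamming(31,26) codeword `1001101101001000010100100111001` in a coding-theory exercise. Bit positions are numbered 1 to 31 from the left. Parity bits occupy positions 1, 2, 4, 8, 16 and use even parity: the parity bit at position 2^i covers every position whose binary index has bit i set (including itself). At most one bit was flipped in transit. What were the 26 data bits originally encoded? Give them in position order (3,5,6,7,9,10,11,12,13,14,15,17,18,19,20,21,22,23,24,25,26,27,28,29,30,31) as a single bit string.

01010100100010100100101001

s1: b1⊕b3⊕b5⊕b7⊕b9⊕b11⊕b13⊕b15⊕b17⊕b19⊕b21⊕b23⊕b25⊕b27⊕b29⊕b31 = 1⊕0⊕1⊕1⊕0⊕0⊕1⊕0⊕0⊕0⊕0⊕1⊕0⊕1⊕0⊕1 = 1
s2: b2⊕b3⊕b6⊕b7⊕b10⊕b11⊕b14⊕b15⊕b18⊕b19⊕b22⊕b23⊕b26⊕b27⊕b30⊕b31 = 0⊕0⊕0⊕1⊕1⊕0⊕0⊕0⊕1⊕0⊕0⊕1⊕1⊕1⊕0⊕1 = 1
s4: b4⊕b5⊕b6⊕b7⊕b12⊕b13⊕b14⊕b15⊕b20⊕b21⊕b22⊕b23⊕b28⊕b29⊕b30⊕b31 = 1⊕1⊕0⊕1⊕0⊕1⊕0⊕0⊕1⊕0⊕0⊕1⊕1⊕0⊕0⊕1 = 0
s8: b8⊕b9⊕b10⊕b11⊕b12⊕b13⊕b14⊕b15⊕b24⊕b25⊕b26⊕b27⊕b28⊕b29⊕b30⊕b31 = 1⊕0⊕1⊕0⊕0⊕1⊕0⊕0⊕0⊕0⊕1⊕1⊕1⊕0⊕0⊕1 = 1
s16: b16⊕b17⊕b18⊕b19⊕b20⊕b21⊕b22⊕b23⊕b24⊕b25⊕b26⊕b27⊕b28⊕b29⊕b30⊕b31 = 0⊕0⊕1⊕0⊕1⊕0⊕0⊕1⊕0⊕0⊕1⊕1⊕1⊕0⊕0⊕1 = 1
Syndrome (s16...s1) = 11011 → position 27.
Flip bit 27: corrected codeword = 1001101101001000010100100101001
Data bits at positions 3,5,6,7,9,10,11,12,13,14,15,17,18,19,20,21,22,23,24,25,26,27,28,29,30,31: 01010100100010100100101001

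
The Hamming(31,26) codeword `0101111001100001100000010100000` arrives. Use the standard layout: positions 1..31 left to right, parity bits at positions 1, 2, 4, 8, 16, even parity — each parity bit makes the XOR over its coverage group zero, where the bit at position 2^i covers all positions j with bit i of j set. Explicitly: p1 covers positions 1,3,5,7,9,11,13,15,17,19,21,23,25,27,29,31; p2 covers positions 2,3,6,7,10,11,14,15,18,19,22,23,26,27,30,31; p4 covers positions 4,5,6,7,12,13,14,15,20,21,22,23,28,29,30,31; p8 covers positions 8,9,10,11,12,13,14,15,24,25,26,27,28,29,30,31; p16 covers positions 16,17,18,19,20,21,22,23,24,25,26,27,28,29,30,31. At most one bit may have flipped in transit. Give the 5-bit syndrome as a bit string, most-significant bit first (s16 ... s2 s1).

s1: b1⊕b3⊕b5⊕b7⊕b9⊕b11⊕b13⊕b15⊕b17⊕b19⊕b21⊕b23⊕b25⊕b27⊕b29⊕b31 = 0⊕0⊕1⊕1⊕0⊕1⊕0⊕0⊕1⊕0⊕0⊕0⊕0⊕0⊕0⊕0 = 0
s2: b2⊕b3⊕b6⊕b7⊕b10⊕b11⊕b14⊕b15⊕b18⊕b19⊕b22⊕b23⊕b26⊕b27⊕b30⊕b31 = 1⊕0⊕1⊕1⊕1⊕1⊕0⊕0⊕0⊕0⊕0⊕0⊕1⊕0⊕0⊕0 = 0
s4: b4⊕b5⊕b6⊕b7⊕b12⊕b13⊕b14⊕b15⊕b20⊕b21⊕b22⊕b23⊕b28⊕b29⊕b30⊕b31 = 1⊕1⊕1⊕1⊕0⊕0⊕0⊕0⊕0⊕0⊕0⊕0⊕0⊕0⊕0⊕0 = 0
s8: b8⊕b9⊕b10⊕b11⊕b12⊕b13⊕b14⊕b15⊕b24⊕b25⊕b26⊕b27⊕b28⊕b29⊕b30⊕b31 = 0⊕0⊕1⊕1⊕0⊕0⊕0⊕0⊕1⊕0⊕1⊕0⊕0⊕0⊕0⊕0 = 0
s16: b16⊕b17⊕b18⊕b19⊕b20⊕b21⊕b22⊕b23⊕b24⊕b25⊕b26⊕b27⊕b28⊕b29⊕b30⊕b31 = 1⊕1⊕0⊕0⊕0⊕0⊕0⊕0⊕1⊕0⊕1⊕0⊕0⊕0⊕0⊕0 = 0
Syndrome (s16...s1) = 00000 → position 0 (no error).

00000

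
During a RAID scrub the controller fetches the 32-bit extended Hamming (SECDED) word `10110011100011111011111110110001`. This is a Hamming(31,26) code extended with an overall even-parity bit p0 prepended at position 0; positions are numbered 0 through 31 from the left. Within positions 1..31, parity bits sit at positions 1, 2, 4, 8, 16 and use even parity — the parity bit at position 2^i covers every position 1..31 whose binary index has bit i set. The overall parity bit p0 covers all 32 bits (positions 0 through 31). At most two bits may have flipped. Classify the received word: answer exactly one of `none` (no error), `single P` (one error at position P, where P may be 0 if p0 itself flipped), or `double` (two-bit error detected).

single 31

s1: b1⊕b3⊕b5⊕b7⊕b9⊕b11⊕b13⊕b15⊕b17⊕b19⊕b21⊕b23⊕b25⊕b27⊕b29⊕b31 = 0⊕1⊕0⊕1⊕0⊕0⊕1⊕1⊕0⊕1⊕1⊕1⊕0⊕1⊕0⊕1 = 1
s2: b2⊕b3⊕b6⊕b7⊕b10⊕b11⊕b14⊕b15⊕b18⊕b19⊕b22⊕b23⊕b26⊕b27⊕b30⊕b31 = 1⊕1⊕1⊕1⊕0⊕0⊕1⊕1⊕1⊕1⊕1⊕1⊕1⊕1⊕0⊕1 = 1
s4: b4⊕b5⊕b6⊕b7⊕b12⊕b13⊕b14⊕b15⊕b20⊕b21⊕b22⊕b23⊕b28⊕b29⊕b30⊕b31 = 0⊕0⊕1⊕1⊕1⊕1⊕1⊕1⊕1⊕1⊕1⊕1⊕0⊕0⊕0⊕1 = 1
s8: b8⊕b9⊕b10⊕b11⊕b12⊕b13⊕b14⊕b15⊕b24⊕b25⊕b26⊕b27⊕b28⊕b29⊕b30⊕b31 = 1⊕0⊕0⊕0⊕1⊕1⊕1⊕1⊕1⊕0⊕1⊕1⊕0⊕0⊕0⊕1 = 1
s16: b16⊕b17⊕b18⊕b19⊕b20⊕b21⊕b22⊕b23⊕b24⊕b25⊕b26⊕b27⊕b28⊕b29⊕b30⊕b31 = 1⊕0⊕1⊕1⊕1⊕1⊕1⊕1⊕1⊕0⊕1⊕1⊕0⊕0⊕0⊕1 = 1
Syndrome (s16...s1) = 11111 → position 31.
Overall parity (XOR of all 32 bits, including p0): 1⊕0⊕1⊕1⊕0⊕0⊕1⊕1⊕1⊕0⊕0⊕0⊕1⊕1⊕1⊕1⊕1⊕0⊕1⊕1⊕1⊕1⊕1⊕1⊕1⊕0⊕1⊕1⊕0⊕0⊕0⊕1 = 1
Overall=1, syndrome position=31 → single-bit error at position 31.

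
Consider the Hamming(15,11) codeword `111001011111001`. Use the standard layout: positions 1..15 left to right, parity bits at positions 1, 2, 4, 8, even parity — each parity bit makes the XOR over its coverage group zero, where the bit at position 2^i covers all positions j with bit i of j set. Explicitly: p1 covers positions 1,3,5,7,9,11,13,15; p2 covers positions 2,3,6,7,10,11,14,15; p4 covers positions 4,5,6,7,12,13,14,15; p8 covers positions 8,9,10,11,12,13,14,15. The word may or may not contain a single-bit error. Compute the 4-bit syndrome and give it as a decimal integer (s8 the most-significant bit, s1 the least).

s1: b1⊕b3⊕b5⊕b7⊕b9⊕b11⊕b13⊕b15 = 1⊕1⊕0⊕0⊕1⊕1⊕0⊕1 = 1
s2: b2⊕b3⊕b6⊕b7⊕b10⊕b11⊕b14⊕b15 = 1⊕1⊕1⊕0⊕1⊕1⊕0⊕1 = 0
s4: b4⊕b5⊕b6⊕b7⊕b12⊕b13⊕b14⊕b15 = 0⊕0⊕1⊕0⊕1⊕0⊕0⊕1 = 1
s8: b8⊕b9⊕b10⊕b11⊕b12⊕b13⊕b14⊕b15 = 1⊕1⊕1⊕1⊕1⊕0⊕0⊕1 = 0
Syndrome (s8...s1) = 0101 → position 5.

5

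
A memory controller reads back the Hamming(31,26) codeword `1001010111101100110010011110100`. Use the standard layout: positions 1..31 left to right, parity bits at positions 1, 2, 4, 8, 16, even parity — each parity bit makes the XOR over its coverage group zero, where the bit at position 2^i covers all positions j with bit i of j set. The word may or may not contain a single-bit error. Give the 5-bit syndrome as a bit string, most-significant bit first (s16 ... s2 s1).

01011

s1: b1⊕b3⊕b5⊕b7⊕b9⊕b11⊕b13⊕b15⊕b17⊕b19⊕b21⊕b23⊕b25⊕b27⊕b29⊕b31 = 1⊕0⊕0⊕0⊕1⊕1⊕1⊕0⊕1⊕0⊕1⊕0⊕1⊕1⊕1⊕0 = 1
s2: b2⊕b3⊕b6⊕b7⊕b10⊕b11⊕b14⊕b15⊕b18⊕b19⊕b22⊕b23⊕b26⊕b27⊕b30⊕b31 = 0⊕0⊕1⊕0⊕1⊕1⊕1⊕0⊕1⊕0⊕0⊕0⊕1⊕1⊕0⊕0 = 1
s4: b4⊕b5⊕b6⊕b7⊕b12⊕b13⊕b14⊕b15⊕b20⊕b21⊕b22⊕b23⊕b28⊕b29⊕b30⊕b31 = 1⊕0⊕1⊕0⊕0⊕1⊕1⊕0⊕0⊕1⊕0⊕0⊕0⊕1⊕0⊕0 = 0
s8: b8⊕b9⊕b10⊕b11⊕b12⊕b13⊕b14⊕b15⊕b24⊕b25⊕b26⊕b27⊕b28⊕b29⊕b30⊕b31 = 1⊕1⊕1⊕1⊕0⊕1⊕1⊕0⊕1⊕1⊕1⊕1⊕0⊕1⊕0⊕0 = 1
s16: b16⊕b17⊕b18⊕b19⊕b20⊕b21⊕b22⊕b23⊕b24⊕b25⊕b26⊕b27⊕b28⊕b29⊕b30⊕b31 = 0⊕1⊕1⊕0⊕0⊕1⊕0⊕0⊕1⊕1⊕1⊕1⊕0⊕1⊕0⊕0 = 0
Syndrome (s16...s1) = 01011 → position 11.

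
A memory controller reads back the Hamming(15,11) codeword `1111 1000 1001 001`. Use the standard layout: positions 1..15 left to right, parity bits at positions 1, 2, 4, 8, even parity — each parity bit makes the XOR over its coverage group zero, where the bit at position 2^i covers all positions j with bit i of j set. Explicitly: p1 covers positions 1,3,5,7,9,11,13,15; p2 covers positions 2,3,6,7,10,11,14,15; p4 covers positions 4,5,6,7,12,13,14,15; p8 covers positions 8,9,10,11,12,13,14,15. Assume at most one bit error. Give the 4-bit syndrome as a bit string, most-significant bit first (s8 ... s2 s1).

1011

s1: b1⊕b3⊕b5⊕b7⊕b9⊕b11⊕b13⊕b15 = 1⊕1⊕1⊕0⊕1⊕0⊕0⊕1 = 1
s2: b2⊕b3⊕b6⊕b7⊕b10⊕b11⊕b14⊕b15 = 1⊕1⊕0⊕0⊕0⊕0⊕0⊕1 = 1
s4: b4⊕b5⊕b6⊕b7⊕b12⊕b13⊕b14⊕b15 = 1⊕1⊕0⊕0⊕1⊕0⊕0⊕1 = 0
s8: b8⊕b9⊕b10⊕b11⊕b12⊕b13⊕b14⊕b15 = 0⊕1⊕0⊕0⊕1⊕0⊕0⊕1 = 1
Syndrome (s8...s1) = 1011 → position 11.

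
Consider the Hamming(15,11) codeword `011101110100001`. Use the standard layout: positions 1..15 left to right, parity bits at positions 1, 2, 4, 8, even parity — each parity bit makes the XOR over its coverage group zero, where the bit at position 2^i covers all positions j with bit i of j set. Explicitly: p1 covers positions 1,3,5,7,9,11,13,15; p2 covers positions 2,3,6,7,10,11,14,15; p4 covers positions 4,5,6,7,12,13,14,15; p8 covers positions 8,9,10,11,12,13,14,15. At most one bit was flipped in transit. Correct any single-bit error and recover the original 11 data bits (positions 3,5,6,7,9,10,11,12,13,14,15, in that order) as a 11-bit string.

s1: b1⊕b3⊕b5⊕b7⊕b9⊕b11⊕b13⊕b15 = 0⊕1⊕0⊕1⊕0⊕0⊕0⊕1 = 1
s2: b2⊕b3⊕b6⊕b7⊕b10⊕b11⊕b14⊕b15 = 1⊕1⊕1⊕1⊕1⊕0⊕0⊕1 = 0
s4: b4⊕b5⊕b6⊕b7⊕b12⊕b13⊕b14⊕b15 = 1⊕0⊕1⊕1⊕0⊕0⊕0⊕1 = 0
s8: b8⊕b9⊕b10⊕b11⊕b12⊕b13⊕b14⊕b15 = 1⊕0⊕1⊕0⊕0⊕0⊕0⊕1 = 1
Syndrome (s8...s1) = 1001 → position 9.
Flip bit 9: corrected codeword = 011101111100001
Data bits at positions 3,5,6,7,9,10,11,12,13,14,15: 10111100001

10111100001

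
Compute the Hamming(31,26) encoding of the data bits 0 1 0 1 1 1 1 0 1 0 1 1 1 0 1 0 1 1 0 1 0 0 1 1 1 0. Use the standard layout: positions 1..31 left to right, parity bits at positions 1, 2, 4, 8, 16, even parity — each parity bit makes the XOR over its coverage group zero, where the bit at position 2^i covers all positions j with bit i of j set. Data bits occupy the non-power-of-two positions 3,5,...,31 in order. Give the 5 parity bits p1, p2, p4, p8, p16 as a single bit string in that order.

Place data bits at non-power-of-two positions: b3=0, b5=1, b6=0, b7=1, b9=1, b10=1, b11=1, b12=0, b13=1, b14=0, b15=1, b17=1, b18=1, b19=0, b20=1, b21=0, b22=1, b23=1, b24=0, b25=1, b26=0, b27=0, b28=1, b29=1, b30=1, b31=0.
p1 = XOR of data positions {3,5,7,9,11,13,15,17,19,21,23,25,27,29,31} = 0⊕1⊕1⊕1⊕1⊕1⊕1⊕1⊕0⊕0⊕1⊕1⊕0⊕1⊕0 = 0
p2 = XOR of data positions {3,6,7,10,11,14,15,18,19,22,23,26,27,30,31} = 0⊕0⊕1⊕1⊕1⊕0⊕1⊕1⊕0⊕1⊕1⊕0⊕0⊕1⊕0 = 0
p4 = XOR of data positions {5,6,7,12,13,14,15,20,21,22,23,28,29,30,31} = 1⊕0⊕1⊕0⊕1⊕0⊕1⊕1⊕0⊕1⊕1⊕1⊕1⊕1⊕0 = 0
p8 = XOR of data positions {9,10,11,12,13,14,15,24,25,26,27,28,29,30,31} = 1⊕1⊕1⊕0⊕1⊕0⊕1⊕0⊕1⊕0⊕0⊕1⊕1⊕1⊕0 = 1
p16 = XOR of data positions {17,18,19,20,21,22,23,24,25,26,27,28,29,30,31} = 1⊕1⊕0⊕1⊕0⊕1⊕1⊕0⊕1⊕0⊕0⊕1⊕1⊕1⊕0 = 1
Parity bits p1,p2,p4,p8,p16 = 00011

00011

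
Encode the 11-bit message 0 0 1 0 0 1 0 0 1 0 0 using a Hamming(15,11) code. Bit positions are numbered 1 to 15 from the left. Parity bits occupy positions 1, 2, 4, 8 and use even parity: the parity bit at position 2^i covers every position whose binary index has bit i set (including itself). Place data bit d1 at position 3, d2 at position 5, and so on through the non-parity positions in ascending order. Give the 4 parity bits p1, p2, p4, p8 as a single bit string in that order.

Place data bits at non-power-of-two positions: b3=0, b5=0, b6=1, b7=0, b9=0, b10=1, b11=0, b12=0, b13=1, b14=0, b15=0.
p1 = XOR of data positions {3,5,7,9,11,13,15} = 0⊕0⊕0⊕0⊕0⊕1⊕0 = 1
p2 = XOR of data positions {3,6,7,10,11,14,15} = 0⊕1⊕0⊕1⊕0⊕0⊕0 = 0
p4 = XOR of data positions {5,6,7,12,13,14,15} = 0⊕1⊕0⊕0⊕1⊕0⊕0 = 0
p8 = XOR of data positions {9,10,11,12,13,14,15} = 0⊕1⊕0⊕0⊕1⊕0⊕0 = 0
Parity bits p1,p2,p4,p8 = 1000

1000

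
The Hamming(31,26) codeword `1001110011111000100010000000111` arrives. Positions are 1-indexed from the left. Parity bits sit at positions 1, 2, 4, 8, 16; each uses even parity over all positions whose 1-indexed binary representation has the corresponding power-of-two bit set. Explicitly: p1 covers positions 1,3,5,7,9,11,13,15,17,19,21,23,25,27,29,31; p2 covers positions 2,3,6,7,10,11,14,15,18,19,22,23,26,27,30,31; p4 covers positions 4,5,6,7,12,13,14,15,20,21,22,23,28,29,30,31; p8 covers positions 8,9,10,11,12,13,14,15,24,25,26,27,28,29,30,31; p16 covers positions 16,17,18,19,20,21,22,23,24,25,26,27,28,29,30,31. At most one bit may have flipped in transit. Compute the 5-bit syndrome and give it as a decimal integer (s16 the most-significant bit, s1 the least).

23

s1: b1⊕b3⊕b5⊕b7⊕b9⊕b11⊕b13⊕b15⊕b17⊕b19⊕b21⊕b23⊕b25⊕b27⊕b29⊕b31 = 1⊕0⊕1⊕0⊕1⊕1⊕1⊕0⊕1⊕0⊕1⊕0⊕0⊕0⊕1⊕1 = 1
s2: b2⊕b3⊕b6⊕b7⊕b10⊕b11⊕b14⊕b15⊕b18⊕b19⊕b22⊕b23⊕b26⊕b27⊕b30⊕b31 = 0⊕0⊕1⊕0⊕1⊕1⊕0⊕0⊕0⊕0⊕0⊕0⊕0⊕0⊕1⊕1 = 1
s4: b4⊕b5⊕b6⊕b7⊕b12⊕b13⊕b14⊕b15⊕b20⊕b21⊕b22⊕b23⊕b28⊕b29⊕b30⊕b31 = 1⊕1⊕1⊕0⊕1⊕1⊕0⊕0⊕0⊕1⊕0⊕0⊕0⊕1⊕1⊕1 = 1
s8: b8⊕b9⊕b10⊕b11⊕b12⊕b13⊕b14⊕b15⊕b24⊕b25⊕b26⊕b27⊕b28⊕b29⊕b30⊕b31 = 0⊕1⊕1⊕1⊕1⊕1⊕0⊕0⊕0⊕0⊕0⊕0⊕0⊕1⊕1⊕1 = 0
s16: b16⊕b17⊕b18⊕b19⊕b20⊕b21⊕b22⊕b23⊕b24⊕b25⊕b26⊕b27⊕b28⊕b29⊕b30⊕b31 = 0⊕1⊕0⊕0⊕0⊕1⊕0⊕0⊕0⊕0⊕0⊕0⊕0⊕1⊕1⊕1 = 1
Syndrome (s16...s1) = 10111 → position 23.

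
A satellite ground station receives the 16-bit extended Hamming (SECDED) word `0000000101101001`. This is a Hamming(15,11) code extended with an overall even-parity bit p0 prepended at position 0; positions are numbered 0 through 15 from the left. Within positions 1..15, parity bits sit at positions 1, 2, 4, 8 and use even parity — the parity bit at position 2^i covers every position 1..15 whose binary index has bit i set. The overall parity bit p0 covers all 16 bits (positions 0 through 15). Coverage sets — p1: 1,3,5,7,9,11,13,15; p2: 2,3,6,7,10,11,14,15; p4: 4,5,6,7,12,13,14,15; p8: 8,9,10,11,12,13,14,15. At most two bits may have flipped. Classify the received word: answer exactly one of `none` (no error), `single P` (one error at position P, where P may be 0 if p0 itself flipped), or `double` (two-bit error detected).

single 7

s1: b1⊕b3⊕b5⊕b7⊕b9⊕b11⊕b13⊕b15 = 0⊕0⊕0⊕1⊕1⊕0⊕0⊕1 = 1
s2: b2⊕b3⊕b6⊕b7⊕b10⊕b11⊕b14⊕b15 = 0⊕0⊕0⊕1⊕1⊕0⊕0⊕1 = 1
s4: b4⊕b5⊕b6⊕b7⊕b12⊕b13⊕b14⊕b15 = 0⊕0⊕0⊕1⊕1⊕0⊕0⊕1 = 1
s8: b8⊕b9⊕b10⊕b11⊕b12⊕b13⊕b14⊕b15 = 0⊕1⊕1⊕0⊕1⊕0⊕0⊕1 = 0
Syndrome (s8...s1) = 0111 → position 7.
Overall parity (XOR of all 16 bits, including p0): 0⊕0⊕0⊕0⊕0⊕0⊕0⊕1⊕0⊕1⊕1⊕0⊕1⊕0⊕0⊕1 = 1
Overall=1, syndrome position=7 → single-bit error at position 7.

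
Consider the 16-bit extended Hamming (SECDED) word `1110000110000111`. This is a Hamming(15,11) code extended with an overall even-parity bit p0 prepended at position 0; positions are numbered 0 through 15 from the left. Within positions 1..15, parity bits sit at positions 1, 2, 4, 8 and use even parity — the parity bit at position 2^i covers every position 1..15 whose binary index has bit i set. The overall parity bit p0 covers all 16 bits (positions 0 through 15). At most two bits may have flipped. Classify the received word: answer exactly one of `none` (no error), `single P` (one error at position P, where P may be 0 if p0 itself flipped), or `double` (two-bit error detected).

s1: b1⊕b3⊕b5⊕b7⊕b9⊕b11⊕b13⊕b15 = 1⊕0⊕0⊕1⊕0⊕0⊕1⊕1 = 0
s2: b2⊕b3⊕b6⊕b7⊕b10⊕b11⊕b14⊕b15 = 1⊕0⊕0⊕1⊕0⊕0⊕1⊕1 = 0
s4: b4⊕b5⊕b6⊕b7⊕b12⊕b13⊕b14⊕b15 = 0⊕0⊕0⊕1⊕0⊕1⊕1⊕1 = 0
s8: b8⊕b9⊕b10⊕b11⊕b12⊕b13⊕b14⊕b15 = 1⊕0⊕0⊕0⊕0⊕1⊕1⊕1 = 0
Syndrome (s8...s1) = 0000 → position 0 (no error).
Overall parity (XOR of all 16 bits, including p0): 1⊕1⊕1⊕0⊕0⊕0⊕0⊕1⊕1⊕0⊕0⊕0⊕0⊕1⊕1⊕1 = 0
Overall=0, syndrome position=0 → no error.

none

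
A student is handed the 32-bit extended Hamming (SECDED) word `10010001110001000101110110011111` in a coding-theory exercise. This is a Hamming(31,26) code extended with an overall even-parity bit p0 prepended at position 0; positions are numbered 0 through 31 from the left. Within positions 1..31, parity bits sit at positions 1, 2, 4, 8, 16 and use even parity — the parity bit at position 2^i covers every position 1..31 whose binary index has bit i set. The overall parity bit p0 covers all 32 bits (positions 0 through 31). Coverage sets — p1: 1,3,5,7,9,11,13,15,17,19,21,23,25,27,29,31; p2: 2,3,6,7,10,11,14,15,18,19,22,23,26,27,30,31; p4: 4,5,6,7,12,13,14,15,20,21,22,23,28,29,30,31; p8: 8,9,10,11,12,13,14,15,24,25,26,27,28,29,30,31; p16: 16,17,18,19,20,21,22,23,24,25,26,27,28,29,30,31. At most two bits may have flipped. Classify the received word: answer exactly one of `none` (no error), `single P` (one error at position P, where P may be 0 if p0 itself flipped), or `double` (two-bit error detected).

s1: b1⊕b3⊕b5⊕b7⊕b9⊕b11⊕b13⊕b15⊕b17⊕b19⊕b21⊕b23⊕b25⊕b27⊕b29⊕b31 = 0⊕1⊕0⊕1⊕1⊕0⊕1⊕0⊕1⊕1⊕1⊕1⊕0⊕1⊕1⊕1 = 1
s2: b2⊕b3⊕b6⊕b7⊕b10⊕b11⊕b14⊕b15⊕b18⊕b19⊕b22⊕b23⊕b26⊕b27⊕b30⊕b31 = 0⊕1⊕0⊕1⊕0⊕0⊕0⊕0⊕0⊕1⊕0⊕1⊕0⊕1⊕1⊕1 = 1
s4: b4⊕b5⊕b6⊕b7⊕b12⊕b13⊕b14⊕b15⊕b20⊕b21⊕b22⊕b23⊕b28⊕b29⊕b30⊕b31 = 0⊕0⊕0⊕1⊕0⊕1⊕0⊕0⊕1⊕1⊕0⊕1⊕1⊕1⊕1⊕1 = 1
s8: b8⊕b9⊕b10⊕b11⊕b12⊕b13⊕b14⊕b15⊕b24⊕b25⊕b26⊕b27⊕b28⊕b29⊕b30⊕b31 = 1⊕1⊕0⊕0⊕0⊕1⊕0⊕0⊕1⊕0⊕0⊕1⊕1⊕1⊕1⊕1 = 1
s16: b16⊕b17⊕b18⊕b19⊕b20⊕b21⊕b22⊕b23⊕b24⊕b25⊕b26⊕b27⊕b28⊕b29⊕b30⊕b31 = 0⊕1⊕0⊕1⊕1⊕1⊕0⊕1⊕1⊕0⊕0⊕1⊕1⊕1⊕1⊕1 = 1
Syndrome (s16...s1) = 11111 → position 31.
Overall parity (XOR of all 32 bits, including p0): 1⊕0⊕0⊕1⊕0⊕0⊕0⊕1⊕1⊕1⊕0⊕0⊕0⊕1⊕0⊕0⊕0⊕1⊕0⊕1⊕1⊕1⊕0⊕1⊕1⊕0⊕0⊕1⊕1⊕1⊕1⊕1 = 1
Overall=1, syndrome position=31 → single-bit error at position 31.

single 31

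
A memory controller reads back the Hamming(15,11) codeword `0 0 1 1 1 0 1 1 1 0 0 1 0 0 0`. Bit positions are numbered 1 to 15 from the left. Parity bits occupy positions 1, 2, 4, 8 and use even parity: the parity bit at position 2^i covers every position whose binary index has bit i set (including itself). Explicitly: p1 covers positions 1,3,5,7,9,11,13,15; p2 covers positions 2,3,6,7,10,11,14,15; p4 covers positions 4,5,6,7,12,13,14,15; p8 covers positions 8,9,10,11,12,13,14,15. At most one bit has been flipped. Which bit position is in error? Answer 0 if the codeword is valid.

s1: b1⊕b3⊕b5⊕b7⊕b9⊕b11⊕b13⊕b15 = 0⊕1⊕1⊕1⊕1⊕0⊕0⊕0 = 0
s2: b2⊕b3⊕b6⊕b7⊕b10⊕b11⊕b14⊕b15 = 0⊕1⊕0⊕1⊕0⊕0⊕0⊕0 = 0
s4: b4⊕b5⊕b6⊕b7⊕b12⊕b13⊕b14⊕b15 = 1⊕1⊕0⊕1⊕1⊕0⊕0⊕0 = 0
s8: b8⊕b9⊕b10⊕b11⊕b12⊕b13⊕b14⊕b15 = 1⊕1⊕0⊕0⊕1⊕0⊕0⊕0 = 1
Syndrome (s8...s1) = 1000 → position 8.

8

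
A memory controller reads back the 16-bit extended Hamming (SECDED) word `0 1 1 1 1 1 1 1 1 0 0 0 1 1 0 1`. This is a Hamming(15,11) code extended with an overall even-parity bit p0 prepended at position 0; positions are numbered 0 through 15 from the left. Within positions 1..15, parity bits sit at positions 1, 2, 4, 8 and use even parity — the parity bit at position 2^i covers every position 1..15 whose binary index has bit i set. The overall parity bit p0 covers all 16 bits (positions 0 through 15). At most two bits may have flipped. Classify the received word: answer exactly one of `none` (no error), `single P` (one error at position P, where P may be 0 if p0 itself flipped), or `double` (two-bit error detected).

single 6

s1: b1⊕b3⊕b5⊕b7⊕b9⊕b11⊕b13⊕b15 = 1⊕1⊕1⊕1⊕0⊕0⊕1⊕1 = 0
s2: b2⊕b3⊕b6⊕b7⊕b10⊕b11⊕b14⊕b15 = 1⊕1⊕1⊕1⊕0⊕0⊕0⊕1 = 1
s4: b4⊕b5⊕b6⊕b7⊕b12⊕b13⊕b14⊕b15 = 1⊕1⊕1⊕1⊕1⊕1⊕0⊕1 = 1
s8: b8⊕b9⊕b10⊕b11⊕b12⊕b13⊕b14⊕b15 = 1⊕0⊕0⊕0⊕1⊕1⊕0⊕1 = 0
Syndrome (s8...s1) = 0110 → position 6.
Overall parity (XOR of all 16 bits, including p0): 0⊕1⊕1⊕1⊕1⊕1⊕1⊕1⊕1⊕0⊕0⊕0⊕1⊕1⊕0⊕1 = 1
Overall=1, syndrome position=6 → single-bit error at position 6.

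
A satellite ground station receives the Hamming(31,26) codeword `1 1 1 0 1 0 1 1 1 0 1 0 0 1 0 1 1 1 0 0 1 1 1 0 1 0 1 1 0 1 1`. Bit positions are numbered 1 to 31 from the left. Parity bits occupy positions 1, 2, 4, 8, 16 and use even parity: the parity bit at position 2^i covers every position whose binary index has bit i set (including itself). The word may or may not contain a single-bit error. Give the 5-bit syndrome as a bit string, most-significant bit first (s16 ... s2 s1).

s1: b1⊕b3⊕b5⊕b7⊕b9⊕b11⊕b13⊕b15⊕b17⊕b19⊕b21⊕b23⊕b25⊕b27⊕b29⊕b31 = 1⊕1⊕1⊕1⊕1⊕1⊕0⊕0⊕1⊕0⊕1⊕1⊕1⊕1⊕0⊕1 = 0
s2: b2⊕b3⊕b6⊕b7⊕b10⊕b11⊕b14⊕b15⊕b18⊕b19⊕b22⊕b23⊕b26⊕b27⊕b30⊕b31 = 1⊕1⊕0⊕1⊕0⊕1⊕1⊕0⊕1⊕0⊕1⊕1⊕0⊕1⊕1⊕1 = 1
s4: b4⊕b5⊕b6⊕b7⊕b12⊕b13⊕b14⊕b15⊕b20⊕b21⊕b22⊕b23⊕b28⊕b29⊕b30⊕b31 = 0⊕1⊕0⊕1⊕0⊕0⊕1⊕0⊕0⊕1⊕1⊕1⊕1⊕0⊕1⊕1 = 1
s8: b8⊕b9⊕b10⊕b11⊕b12⊕b13⊕b14⊕b15⊕b24⊕b25⊕b26⊕b27⊕b28⊕b29⊕b30⊕b31 = 1⊕1⊕0⊕1⊕0⊕0⊕1⊕0⊕0⊕1⊕0⊕1⊕1⊕0⊕1⊕1 = 1
s16: b16⊕b17⊕b18⊕b19⊕b20⊕b21⊕b22⊕b23⊕b24⊕b25⊕b26⊕b27⊕b28⊕b29⊕b30⊕b31 = 1⊕1⊕1⊕0⊕0⊕1⊕1⊕1⊕0⊕1⊕0⊕1⊕1⊕0⊕1⊕1 = 1
Syndrome (s16...s1) = 11110 → position 30.

11110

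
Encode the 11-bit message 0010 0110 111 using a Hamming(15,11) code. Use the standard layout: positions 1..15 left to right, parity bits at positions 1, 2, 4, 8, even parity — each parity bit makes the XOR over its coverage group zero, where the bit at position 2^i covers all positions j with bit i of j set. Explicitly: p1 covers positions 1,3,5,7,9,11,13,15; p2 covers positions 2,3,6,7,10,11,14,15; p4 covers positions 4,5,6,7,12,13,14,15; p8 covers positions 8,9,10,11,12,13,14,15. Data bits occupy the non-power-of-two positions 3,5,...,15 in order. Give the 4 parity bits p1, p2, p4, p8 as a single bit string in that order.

Place data bits at non-power-of-two positions: b3=0, b5=0, b6=1, b7=0, b9=0, b10=1, b11=1, b12=0, b13=1, b14=1, b15=1.
p1 = XOR of data positions {3,5,7,9,11,13,15} = 0⊕0⊕0⊕0⊕1⊕1⊕1 = 1
p2 = XOR of data positions {3,6,7,10,11,14,15} = 0⊕1⊕0⊕1⊕1⊕1⊕1 = 1
p4 = XOR of data positions {5,6,7,12,13,14,15} = 0⊕1⊕0⊕0⊕1⊕1⊕1 = 0
p8 = XOR of data positions {9,10,11,12,13,14,15} = 0⊕1⊕1⊕0⊕1⊕1⊕1 = 1
Parity bits p1,p2,p4,p8 = 1101

1101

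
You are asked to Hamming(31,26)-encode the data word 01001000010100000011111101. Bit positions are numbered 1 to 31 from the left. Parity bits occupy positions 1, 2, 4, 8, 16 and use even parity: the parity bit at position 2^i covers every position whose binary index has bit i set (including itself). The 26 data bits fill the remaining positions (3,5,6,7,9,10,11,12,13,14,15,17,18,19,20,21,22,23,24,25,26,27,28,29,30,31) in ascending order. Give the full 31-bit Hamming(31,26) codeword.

1001100110000100100000011111101

Place data bits at non-power-of-two positions: b3=0, b5=1, b6=0, b7=0, b9=1, b10=0, b11=0, b12=0, b13=0, b14=1, b15=0, b17=1, b18=0, b19=0, b20=0, b21=0, b22=0, b23=0, b24=1, b25=1, b26=1, b27=1, b28=1, b29=1, b30=0, b31=1.
p1 = XOR of data positions {3,5,7,9,11,13,15,17,19,21,23,25,27,29,31} = 0⊕1⊕0⊕1⊕0⊕0⊕0⊕1⊕0⊕0⊕0⊕1⊕1⊕1⊕1 = 1
p2 = XOR of data positions {3,6,7,10,11,14,15,18,19,22,23,26,27,30,31} = 0⊕0⊕0⊕0⊕0⊕1⊕0⊕0⊕0⊕0⊕0⊕1⊕1⊕0⊕1 = 0
p4 = XOR of data positions {5,6,7,12,13,14,15,20,21,22,23,28,29,30,31} = 1⊕0⊕0⊕0⊕0⊕1⊕0⊕0⊕0⊕0⊕0⊕1⊕1⊕0⊕1 = 1
p8 = XOR of data positions {9,10,11,12,13,14,15,24,25,26,27,28,29,30,31} = 1⊕0⊕0⊕0⊕0⊕1⊕0⊕1⊕1⊕1⊕1⊕1⊕1⊕0⊕1 = 1
p16 = XOR of data positions {17,18,19,20,21,22,23,24,25,26,27,28,29,30,31} = 1⊕0⊕0⊕0⊕0⊕0⊕0⊕1⊕1⊕1⊕1⊕1⊕1⊕0⊕1 = 0
Codeword b1..b31 = 1001100110000100100000011111101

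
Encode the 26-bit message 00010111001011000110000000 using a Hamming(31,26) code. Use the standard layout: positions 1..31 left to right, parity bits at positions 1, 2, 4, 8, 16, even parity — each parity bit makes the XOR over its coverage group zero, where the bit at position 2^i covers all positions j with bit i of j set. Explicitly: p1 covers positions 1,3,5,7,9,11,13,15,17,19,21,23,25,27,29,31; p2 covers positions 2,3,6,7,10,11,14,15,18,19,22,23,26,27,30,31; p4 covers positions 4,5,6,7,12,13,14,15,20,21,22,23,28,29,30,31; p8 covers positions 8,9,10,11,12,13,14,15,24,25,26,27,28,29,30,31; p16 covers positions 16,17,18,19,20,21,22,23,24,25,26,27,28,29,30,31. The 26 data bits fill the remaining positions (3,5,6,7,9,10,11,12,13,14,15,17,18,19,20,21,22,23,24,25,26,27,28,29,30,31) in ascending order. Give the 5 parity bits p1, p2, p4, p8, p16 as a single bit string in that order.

Place data bits at non-power-of-two positions: b3=0, b5=0, b6=0, b7=1, b9=0, b10=1, b11=1, b12=1, b13=0, b14=0, b15=1, b17=0, b18=1, b19=1, b20=0, b21=0, b22=0, b23=1, b24=1, b25=0, b26=0, b27=0, b28=0, b29=0, b30=0, b31=0.
p1 = XOR of data positions {3,5,7,9,11,13,15,17,19,21,23,25,27,29,31} = 0⊕0⊕1⊕0⊕1⊕0⊕1⊕0⊕1⊕0⊕1⊕0⊕0⊕0⊕0 = 1
p2 = XOR of data positions {3,6,7,10,11,14,15,18,19,22,23,26,27,30,31} = 0⊕0⊕1⊕1⊕1⊕0⊕1⊕1⊕1⊕0⊕1⊕0⊕0⊕0⊕0 = 1
p4 = XOR of data positions {5,6,7,12,13,14,15,20,21,22,23,28,29,30,31} = 0⊕0⊕1⊕1⊕0⊕0⊕1⊕0⊕0⊕0⊕1⊕0⊕0⊕0⊕0 = 0
p8 = XOR of data positions {9,10,11,12,13,14,15,24,25,26,27,28,29,30,31} = 0⊕1⊕1⊕1⊕0⊕0⊕1⊕1⊕0⊕0⊕0⊕0⊕0⊕0⊕0 = 1
p16 = XOR of data positions {17,18,19,20,21,22,23,24,25,26,27,28,29,30,31} = 0⊕1⊕1⊕0⊕0⊕0⊕1⊕1⊕0⊕0⊕0⊕0⊕0⊕0⊕0 = 0
Parity bits p1,p2,p4,p8,p16 = 11010

11010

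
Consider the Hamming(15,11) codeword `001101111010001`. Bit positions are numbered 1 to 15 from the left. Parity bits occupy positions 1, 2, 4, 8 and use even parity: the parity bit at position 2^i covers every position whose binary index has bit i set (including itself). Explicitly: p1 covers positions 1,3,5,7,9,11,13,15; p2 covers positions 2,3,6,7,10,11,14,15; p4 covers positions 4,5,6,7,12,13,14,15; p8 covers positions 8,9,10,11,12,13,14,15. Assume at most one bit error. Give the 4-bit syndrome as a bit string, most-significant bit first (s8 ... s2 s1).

0011

s1: b1⊕b3⊕b5⊕b7⊕b9⊕b11⊕b13⊕b15 = 0⊕1⊕0⊕1⊕1⊕1⊕0⊕1 = 1
s2: b2⊕b3⊕b6⊕b7⊕b10⊕b11⊕b14⊕b15 = 0⊕1⊕1⊕1⊕0⊕1⊕0⊕1 = 1
s4: b4⊕b5⊕b6⊕b7⊕b12⊕b13⊕b14⊕b15 = 1⊕0⊕1⊕1⊕0⊕0⊕0⊕1 = 0
s8: b8⊕b9⊕b10⊕b11⊕b12⊕b13⊕b14⊕b15 = 1⊕1⊕0⊕1⊕0⊕0⊕0⊕1 = 0
Syndrome (s8...s1) = 0011 → position 3.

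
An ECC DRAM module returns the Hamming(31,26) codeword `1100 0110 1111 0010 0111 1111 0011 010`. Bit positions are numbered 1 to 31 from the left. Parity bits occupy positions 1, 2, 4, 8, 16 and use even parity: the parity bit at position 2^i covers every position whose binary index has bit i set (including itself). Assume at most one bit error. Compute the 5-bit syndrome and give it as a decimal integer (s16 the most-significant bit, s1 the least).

9

s1: b1⊕b3⊕b5⊕b7⊕b9⊕b11⊕b13⊕b15⊕b17⊕b19⊕b21⊕b23⊕b25⊕b27⊕b29⊕b31 = 1⊕0⊕0⊕1⊕1⊕1⊕0⊕1⊕0⊕1⊕1⊕1⊕0⊕1⊕0⊕0 = 1
s2: b2⊕b3⊕b6⊕b7⊕b10⊕b11⊕b14⊕b15⊕b18⊕b19⊕b22⊕b23⊕b26⊕b27⊕b30⊕b31 = 1⊕0⊕1⊕1⊕1⊕1⊕0⊕1⊕1⊕1⊕1⊕1⊕0⊕1⊕1⊕0 = 0
s4: b4⊕b5⊕b6⊕b7⊕b12⊕b13⊕b14⊕b15⊕b20⊕b21⊕b22⊕b23⊕b28⊕b29⊕b30⊕b31 = 0⊕0⊕1⊕1⊕1⊕0⊕0⊕1⊕1⊕1⊕1⊕1⊕1⊕0⊕1⊕0 = 0
s8: b8⊕b9⊕b10⊕b11⊕b12⊕b13⊕b14⊕b15⊕b24⊕b25⊕b26⊕b27⊕b28⊕b29⊕b30⊕b31 = 0⊕1⊕1⊕1⊕1⊕0⊕0⊕1⊕1⊕0⊕0⊕1⊕1⊕0⊕1⊕0 = 1
s16: b16⊕b17⊕b18⊕b19⊕b20⊕b21⊕b22⊕b23⊕b24⊕b25⊕b26⊕b27⊕b28⊕b29⊕b30⊕b31 = 0⊕0⊕1⊕1⊕1⊕1⊕1⊕1⊕1⊕0⊕0⊕1⊕1⊕0⊕1⊕0 = 0
Syndrome (s16...s1) = 01001 → position 9.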